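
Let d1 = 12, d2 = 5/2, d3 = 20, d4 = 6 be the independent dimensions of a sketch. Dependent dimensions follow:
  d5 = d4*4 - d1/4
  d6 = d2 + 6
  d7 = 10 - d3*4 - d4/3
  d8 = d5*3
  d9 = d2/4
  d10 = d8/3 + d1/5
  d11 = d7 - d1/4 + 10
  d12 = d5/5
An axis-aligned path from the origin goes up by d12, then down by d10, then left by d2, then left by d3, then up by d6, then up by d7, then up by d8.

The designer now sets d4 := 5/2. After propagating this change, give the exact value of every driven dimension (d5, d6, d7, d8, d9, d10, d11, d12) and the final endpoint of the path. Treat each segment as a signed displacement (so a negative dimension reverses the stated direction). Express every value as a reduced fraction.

Apply edit: d4 := 5/2
  d5 = d4*4 - d1/4 = 7
  d6 = d2 + 6 = 17/2
  d7 = 10 - d3*4 - d4/3 = -425/6
  d8 = d5*3 = 21
  d9 = d2/4 = 5/8
  d10 = d8/3 + d1/5 = 47/5
  d11 = d7 - d1/4 + 10 = -383/6
  d12 = d5/5 = 7/5
Walk from origin (0, 0):
  seg 1: up by d12 = 7/5 → (0, 7/5)
  seg 2: down by d10 = 47/5 → (0, -8)
  seg 3: left by d2 = 5/2 → (-5/2, -8)
  seg 4: left by d3 = 20 → (-45/2, -8)
  seg 5: up by d6 = 17/2 → (-45/2, 1/2)
  seg 6: up by d7 = -425/6 → (-45/2, -211/3)
  seg 7: up by d8 = 21 → (-45/2, -148/3)

d5 = 7
d6 = 17/2
d7 = -425/6
d8 = 21
d9 = 5/8
d10 = 47/5
d11 = -383/6
d12 = 7/5
endpoint = (-45/2, -148/3)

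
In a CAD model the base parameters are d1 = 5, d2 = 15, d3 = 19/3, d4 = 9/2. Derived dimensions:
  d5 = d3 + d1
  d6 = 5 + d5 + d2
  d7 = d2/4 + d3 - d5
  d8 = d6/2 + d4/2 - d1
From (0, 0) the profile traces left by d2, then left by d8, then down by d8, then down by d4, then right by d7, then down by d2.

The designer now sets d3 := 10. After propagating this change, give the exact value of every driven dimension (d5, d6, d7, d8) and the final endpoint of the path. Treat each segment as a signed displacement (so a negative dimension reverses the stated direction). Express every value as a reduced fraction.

Apply edit: d3 := 10
  d5 = d3 + d1 = 15
  d6 = 5 + d5 + d2 = 35
  d7 = d2/4 + d3 - d5 = -5/4
  d8 = d6/2 + d4/2 - d1 = 59/4
Walk from origin (0, 0):
  seg 1: left by d2 = 15 → (-15, 0)
  seg 2: left by d8 = 59/4 → (-119/4, 0)
  seg 3: down by d8 = 59/4 → (-119/4, -59/4)
  seg 4: down by d4 = 9/2 → (-119/4, -77/4)
  seg 5: right by d7 = -5/4 → (-31, -77/4)
  seg 6: down by d2 = 15 → (-31, -137/4)

d5 = 15
d6 = 35
d7 = -5/4
d8 = 59/4
endpoint = (-31, -137/4)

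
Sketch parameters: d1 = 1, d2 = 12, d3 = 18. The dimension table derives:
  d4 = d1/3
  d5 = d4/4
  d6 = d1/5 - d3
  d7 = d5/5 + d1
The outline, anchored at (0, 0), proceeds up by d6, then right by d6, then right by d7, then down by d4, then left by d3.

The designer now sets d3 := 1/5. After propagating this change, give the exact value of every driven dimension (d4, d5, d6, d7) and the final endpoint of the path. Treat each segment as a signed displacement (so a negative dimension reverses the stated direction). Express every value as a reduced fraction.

Apply edit: d3 := 1/5
  d4 = d1/3 = 1/3
  d5 = d4/4 = 1/12
  d6 = d1/5 - d3 = 0
  d7 = d5/5 + d1 = 61/60
Walk from origin (0, 0):
  seg 1: up by d6 = 0 → (0, 0)
  seg 2: right by d6 = 0 → (0, 0)
  seg 3: right by d7 = 61/60 → (61/60, 0)
  seg 4: down by d4 = 1/3 → (61/60, -1/3)
  seg 5: left by d3 = 1/5 → (49/60, -1/3)

d4 = 1/3
d5 = 1/12
d6 = 0
d7 = 61/60
endpoint = (49/60, -1/3)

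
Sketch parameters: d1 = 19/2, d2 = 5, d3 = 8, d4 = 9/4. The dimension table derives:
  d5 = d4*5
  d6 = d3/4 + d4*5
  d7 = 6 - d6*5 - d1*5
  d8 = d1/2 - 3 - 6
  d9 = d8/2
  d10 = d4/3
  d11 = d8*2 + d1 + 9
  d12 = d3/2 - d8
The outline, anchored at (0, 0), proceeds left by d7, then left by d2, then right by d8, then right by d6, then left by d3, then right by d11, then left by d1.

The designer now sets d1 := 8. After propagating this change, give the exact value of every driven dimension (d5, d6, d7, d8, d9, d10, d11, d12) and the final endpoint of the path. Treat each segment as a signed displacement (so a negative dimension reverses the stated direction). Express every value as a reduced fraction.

Apply edit: d1 := 8
  d5 = d4*5 = 45/4
  d6 = d3/4 + d4*5 = 53/4
  d7 = 6 - d6*5 - d1*5 = -401/4
  d8 = d1/2 - 3 - 6 = -5
  d9 = d8/2 = -5/2
  d10 = d4/3 = 3/4
  d11 = d8*2 + d1 + 9 = 7
  d12 = d3/2 - d8 = 9
Walk from origin (0, 0):
  seg 1: left by d7 = -401/4 → (401/4, 0)
  seg 2: left by d2 = 5 → (381/4, 0)
  seg 3: right by d8 = -5 → (361/4, 0)
  seg 4: right by d6 = 53/4 → (207/2, 0)
  seg 5: left by d3 = 8 → (191/2, 0)
  seg 6: right by d11 = 7 → (205/2, 0)
  seg 7: left by d1 = 8 → (189/2, 0)

d5 = 45/4
d6 = 53/4
d7 = -401/4
d8 = -5
d9 = -5/2
d10 = 3/4
d11 = 7
d12 = 9
endpoint = (189/2, 0)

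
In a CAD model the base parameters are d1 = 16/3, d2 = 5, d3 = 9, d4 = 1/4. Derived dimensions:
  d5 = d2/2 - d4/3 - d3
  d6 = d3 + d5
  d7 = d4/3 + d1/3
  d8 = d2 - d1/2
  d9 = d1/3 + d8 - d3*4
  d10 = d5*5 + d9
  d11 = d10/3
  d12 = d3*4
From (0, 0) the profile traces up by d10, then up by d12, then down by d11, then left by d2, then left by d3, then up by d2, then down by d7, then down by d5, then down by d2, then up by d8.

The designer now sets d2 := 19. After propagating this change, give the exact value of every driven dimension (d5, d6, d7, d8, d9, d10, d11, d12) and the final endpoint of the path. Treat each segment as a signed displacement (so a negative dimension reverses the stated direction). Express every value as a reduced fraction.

Apply edit: d2 := 19
  d5 = d2/2 - d4/3 - d3 = 5/12
  d6 = d3 + d5 = 113/12
  d7 = d4/3 + d1/3 = 67/36
  d8 = d2 - d1/2 = 49/3
  d9 = d1/3 + d8 - d3*4 = -161/9
  d10 = d5*5 + d9 = -569/36
  d11 = d10/3 = -569/108
  d12 = d3*4 = 36
Walk from origin (0, 0):
  seg 1: up by d10 = -569/36 → (0, -569/36)
  seg 2: up by d12 = 36 → (0, 727/36)
  seg 3: down by d11 = -569/108 → (0, 1375/54)
  seg 4: left by d2 = 19 → (-19, 1375/54)
  seg 5: left by d3 = 9 → (-28, 1375/54)
  seg 6: up by d2 = 19 → (-28, 2401/54)
  seg 7: down by d7 = 67/36 → (-28, 4601/108)
  seg 8: down by d5 = 5/12 → (-28, 1139/27)
  seg 9: down by d2 = 19 → (-28, 626/27)
  seg 10: up by d8 = 49/3 → (-28, 1067/27)

d5 = 5/12
d6 = 113/12
d7 = 67/36
d8 = 49/3
d9 = -161/9
d10 = -569/36
d11 = -569/108
d12 = 36
endpoint = (-28, 1067/27)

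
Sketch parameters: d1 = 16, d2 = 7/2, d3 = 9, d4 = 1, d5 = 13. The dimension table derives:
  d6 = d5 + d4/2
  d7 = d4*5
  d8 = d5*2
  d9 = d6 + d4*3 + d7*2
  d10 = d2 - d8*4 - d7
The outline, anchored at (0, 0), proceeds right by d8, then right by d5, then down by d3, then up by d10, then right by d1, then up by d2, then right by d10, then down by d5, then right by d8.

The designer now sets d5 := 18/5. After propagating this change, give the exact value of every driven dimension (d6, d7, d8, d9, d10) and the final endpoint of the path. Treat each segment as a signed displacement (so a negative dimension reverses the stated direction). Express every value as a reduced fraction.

Apply edit: d5 := 18/5
  d6 = d5 + d4/2 = 41/10
  d7 = d4*5 = 5
  d8 = d5*2 = 36/5
  d9 = d6 + d4*3 + d7*2 = 171/10
  d10 = d2 - d8*4 - d7 = -303/10
Walk from origin (0, 0):
  seg 1: right by d8 = 36/5 → (36/5, 0)
  seg 2: right by d5 = 18/5 → (54/5, 0)
  seg 3: down by d3 = 9 → (54/5, -9)
  seg 4: up by d10 = -303/10 → (54/5, -393/10)
  seg 5: right by d1 = 16 → (134/5, -393/10)
  seg 6: up by d2 = 7/2 → (134/5, -179/5)
  seg 7: right by d10 = -303/10 → (-7/2, -179/5)
  seg 8: down by d5 = 18/5 → (-7/2, -197/5)
  seg 9: right by d8 = 36/5 → (37/10, -197/5)

d6 = 41/10
d7 = 5
d8 = 36/5
d9 = 171/10
d10 = -303/10
endpoint = (37/10, -197/5)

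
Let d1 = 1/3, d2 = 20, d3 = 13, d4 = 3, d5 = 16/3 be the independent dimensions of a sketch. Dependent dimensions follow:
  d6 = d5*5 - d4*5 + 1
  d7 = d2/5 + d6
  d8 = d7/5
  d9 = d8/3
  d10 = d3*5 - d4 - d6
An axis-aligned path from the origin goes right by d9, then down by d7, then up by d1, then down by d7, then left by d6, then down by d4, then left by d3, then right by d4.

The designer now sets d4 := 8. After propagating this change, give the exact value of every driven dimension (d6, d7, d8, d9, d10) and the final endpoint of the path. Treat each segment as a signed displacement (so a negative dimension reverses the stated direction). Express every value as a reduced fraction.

d6 = -37/3
d7 = -25/3
d8 = -5/3
d9 = -5/9
d10 = 208/3
endpoint = (61/9, 9)

Apply edit: d4 := 8
  d6 = d5*5 - d4*5 + 1 = -37/3
  d7 = d2/5 + d6 = -25/3
  d8 = d7/5 = -5/3
  d9 = d8/3 = -5/9
  d10 = d3*5 - d4 - d6 = 208/3
Walk from origin (0, 0):
  seg 1: right by d9 = -5/9 → (-5/9, 0)
  seg 2: down by d7 = -25/3 → (-5/9, 25/3)
  seg 3: up by d1 = 1/3 → (-5/9, 26/3)
  seg 4: down by d7 = -25/3 → (-5/9, 17)
  seg 5: left by d6 = -37/3 → (106/9, 17)
  seg 6: down by d4 = 8 → (106/9, 9)
  seg 7: left by d3 = 13 → (-11/9, 9)
  seg 8: right by d4 = 8 → (61/9, 9)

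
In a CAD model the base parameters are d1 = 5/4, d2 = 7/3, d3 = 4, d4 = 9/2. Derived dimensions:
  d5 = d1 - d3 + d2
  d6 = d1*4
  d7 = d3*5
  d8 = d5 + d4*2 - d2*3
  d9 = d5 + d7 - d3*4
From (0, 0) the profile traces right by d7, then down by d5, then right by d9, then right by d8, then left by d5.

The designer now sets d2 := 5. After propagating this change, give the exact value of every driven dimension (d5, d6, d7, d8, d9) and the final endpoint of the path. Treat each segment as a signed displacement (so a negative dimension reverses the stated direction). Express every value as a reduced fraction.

d5 = 9/4
d6 = 5
d7 = 20
d8 = -15/4
d9 = 25/4
endpoint = (81/4, -9/4)

Apply edit: d2 := 5
  d5 = d1 - d3 + d2 = 9/4
  d6 = d1*4 = 5
  d7 = d3*5 = 20
  d8 = d5 + d4*2 - d2*3 = -15/4
  d9 = d5 + d7 - d3*4 = 25/4
Walk from origin (0, 0):
  seg 1: right by d7 = 20 → (20, 0)
  seg 2: down by d5 = 9/4 → (20, -9/4)
  seg 3: right by d9 = 25/4 → (105/4, -9/4)
  seg 4: right by d8 = -15/4 → (45/2, -9/4)
  seg 5: left by d5 = 9/4 → (81/4, -9/4)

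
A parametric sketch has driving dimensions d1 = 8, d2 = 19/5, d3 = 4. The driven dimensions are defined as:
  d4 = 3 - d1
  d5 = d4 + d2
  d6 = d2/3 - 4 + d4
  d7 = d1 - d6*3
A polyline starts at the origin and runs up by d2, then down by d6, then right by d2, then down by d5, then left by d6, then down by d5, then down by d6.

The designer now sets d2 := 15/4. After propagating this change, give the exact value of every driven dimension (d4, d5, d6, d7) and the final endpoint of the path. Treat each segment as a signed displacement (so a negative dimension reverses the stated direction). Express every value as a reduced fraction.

d4 = -5
d5 = -5/4
d6 = -31/4
d7 = 125/4
endpoint = (23/2, 87/4)

Apply edit: d2 := 15/4
  d4 = 3 - d1 = -5
  d5 = d4 + d2 = -5/4
  d6 = d2/3 - 4 + d4 = -31/4
  d7 = d1 - d6*3 = 125/4
Walk from origin (0, 0):
  seg 1: up by d2 = 15/4 → (0, 15/4)
  seg 2: down by d6 = -31/4 → (0, 23/2)
  seg 3: right by d2 = 15/4 → (15/4, 23/2)
  seg 4: down by d5 = -5/4 → (15/4, 51/4)
  seg 5: left by d6 = -31/4 → (23/2, 51/4)
  seg 6: down by d5 = -5/4 → (23/2, 14)
  seg 7: down by d6 = -31/4 → (23/2, 87/4)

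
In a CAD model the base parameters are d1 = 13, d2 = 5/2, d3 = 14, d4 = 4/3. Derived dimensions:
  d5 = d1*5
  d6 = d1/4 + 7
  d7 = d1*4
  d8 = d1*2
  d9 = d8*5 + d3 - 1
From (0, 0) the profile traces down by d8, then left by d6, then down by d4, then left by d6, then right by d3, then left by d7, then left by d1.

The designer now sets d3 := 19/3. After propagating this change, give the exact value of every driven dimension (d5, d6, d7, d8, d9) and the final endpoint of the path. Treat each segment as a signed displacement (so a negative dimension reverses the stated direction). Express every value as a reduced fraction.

d5 = 65
d6 = 41/4
d7 = 52
d8 = 26
d9 = 406/3
endpoint = (-475/6, -82/3)

Apply edit: d3 := 19/3
  d5 = d1*5 = 65
  d6 = d1/4 + 7 = 41/4
  d7 = d1*4 = 52
  d8 = d1*2 = 26
  d9 = d8*5 + d3 - 1 = 406/3
Walk from origin (0, 0):
  seg 1: down by d8 = 26 → (0, -26)
  seg 2: left by d6 = 41/4 → (-41/4, -26)
  seg 3: down by d4 = 4/3 → (-41/4, -82/3)
  seg 4: left by d6 = 41/4 → (-41/2, -82/3)
  seg 5: right by d3 = 19/3 → (-85/6, -82/3)
  seg 6: left by d7 = 52 → (-397/6, -82/3)
  seg 7: left by d1 = 13 → (-475/6, -82/3)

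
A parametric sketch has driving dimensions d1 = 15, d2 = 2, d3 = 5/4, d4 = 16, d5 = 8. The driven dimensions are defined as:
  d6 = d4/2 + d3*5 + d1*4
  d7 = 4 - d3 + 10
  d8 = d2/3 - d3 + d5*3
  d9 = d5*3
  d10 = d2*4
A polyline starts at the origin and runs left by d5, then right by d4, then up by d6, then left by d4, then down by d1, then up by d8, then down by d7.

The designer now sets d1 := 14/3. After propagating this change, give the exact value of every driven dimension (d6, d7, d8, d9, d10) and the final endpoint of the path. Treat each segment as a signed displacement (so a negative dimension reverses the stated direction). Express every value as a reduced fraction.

d6 = 395/12
d7 = 51/4
d8 = 281/12
d9 = 24
d10 = 8
endpoint = (-8, 467/12)

Apply edit: d1 := 14/3
  d6 = d4/2 + d3*5 + d1*4 = 395/12
  d7 = 4 - d3 + 10 = 51/4
  d8 = d2/3 - d3 + d5*3 = 281/12
  d9 = d5*3 = 24
  d10 = d2*4 = 8
Walk from origin (0, 0):
  seg 1: left by d5 = 8 → (-8, 0)
  seg 2: right by d4 = 16 → (8, 0)
  seg 3: up by d6 = 395/12 → (8, 395/12)
  seg 4: left by d4 = 16 → (-8, 395/12)
  seg 5: down by d1 = 14/3 → (-8, 113/4)
  seg 6: up by d8 = 281/12 → (-8, 155/3)
  seg 7: down by d7 = 51/4 → (-8, 467/12)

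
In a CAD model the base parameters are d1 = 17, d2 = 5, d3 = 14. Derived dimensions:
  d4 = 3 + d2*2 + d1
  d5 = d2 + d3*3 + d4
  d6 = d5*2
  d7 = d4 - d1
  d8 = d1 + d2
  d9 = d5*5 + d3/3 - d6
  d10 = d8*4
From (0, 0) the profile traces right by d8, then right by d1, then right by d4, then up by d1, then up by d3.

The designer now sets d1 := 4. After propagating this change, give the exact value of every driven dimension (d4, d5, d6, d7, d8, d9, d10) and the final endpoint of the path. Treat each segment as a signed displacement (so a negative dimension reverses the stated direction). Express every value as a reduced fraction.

Apply edit: d1 := 4
  d4 = 3 + d2*2 + d1 = 17
  d5 = d2 + d3*3 + d4 = 64
  d6 = d5*2 = 128
  d7 = d4 - d1 = 13
  d8 = d1 + d2 = 9
  d9 = d5*5 + d3/3 - d6 = 590/3
  d10 = d8*4 = 36
Walk from origin (0, 0):
  seg 1: right by d8 = 9 → (9, 0)
  seg 2: right by d1 = 4 → (13, 0)
  seg 3: right by d4 = 17 → (30, 0)
  seg 4: up by d1 = 4 → (30, 4)
  seg 5: up by d3 = 14 → (30, 18)

d4 = 17
d5 = 64
d6 = 128
d7 = 13
d8 = 9
d9 = 590/3
d10 = 36
endpoint = (30, 18)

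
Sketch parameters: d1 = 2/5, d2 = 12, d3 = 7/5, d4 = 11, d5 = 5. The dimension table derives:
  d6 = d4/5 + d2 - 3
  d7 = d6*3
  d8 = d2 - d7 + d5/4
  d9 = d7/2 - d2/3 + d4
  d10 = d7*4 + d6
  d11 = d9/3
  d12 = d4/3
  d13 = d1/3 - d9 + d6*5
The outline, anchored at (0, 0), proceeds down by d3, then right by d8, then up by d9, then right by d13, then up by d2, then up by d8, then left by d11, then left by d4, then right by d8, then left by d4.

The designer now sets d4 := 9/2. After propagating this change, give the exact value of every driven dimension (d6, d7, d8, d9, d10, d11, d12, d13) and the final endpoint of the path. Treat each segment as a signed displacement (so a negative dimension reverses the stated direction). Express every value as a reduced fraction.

Apply edit: d4 := 9/2
  d6 = d4/5 + d2 - 3 = 99/10
  d7 = d6*3 = 297/10
  d8 = d2 - d7 + d5/4 = -329/20
  d9 = d7/2 - d2/3 + d4 = 307/20
  d10 = d7*4 + d6 = 1287/10
  d11 = d9/3 = 307/60
  d12 = d4/3 = 3/2
  d13 = d1/3 - d9 + d6*5 = 2057/60
Walk from origin (0, 0):
  seg 1: down by d3 = 7/5 → (0, -7/5)
  seg 2: right by d8 = -329/20 → (-329/20, -7/5)
  seg 3: up by d9 = 307/20 → (-329/20, 279/20)
  seg 4: right by d13 = 2057/60 → (107/6, 279/20)
  seg 5: up by d2 = 12 → (107/6, 519/20)
  seg 6: up by d8 = -329/20 → (107/6, 19/2)
  seg 7: left by d11 = 307/60 → (763/60, 19/2)
  seg 8: left by d4 = 9/2 → (493/60, 19/2)
  seg 9: right by d8 = -329/20 → (-247/30, 19/2)
  seg 10: left by d4 = 9/2 → (-191/15, 19/2)

d6 = 99/10
d7 = 297/10
d8 = -329/20
d9 = 307/20
d10 = 1287/10
d11 = 307/60
d12 = 3/2
d13 = 2057/60
endpoint = (-191/15, 19/2)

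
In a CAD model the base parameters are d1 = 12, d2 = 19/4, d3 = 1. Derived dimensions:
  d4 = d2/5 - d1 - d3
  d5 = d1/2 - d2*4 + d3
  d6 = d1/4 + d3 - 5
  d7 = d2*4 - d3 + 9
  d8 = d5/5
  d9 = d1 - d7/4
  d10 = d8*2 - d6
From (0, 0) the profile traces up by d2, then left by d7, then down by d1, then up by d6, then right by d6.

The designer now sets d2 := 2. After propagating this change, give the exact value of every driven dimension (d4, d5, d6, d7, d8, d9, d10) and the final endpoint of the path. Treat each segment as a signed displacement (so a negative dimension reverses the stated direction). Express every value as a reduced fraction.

Apply edit: d2 := 2
  d4 = d2/5 - d1 - d3 = -63/5
  d5 = d1/2 - d2*4 + d3 = -1
  d6 = d1/4 + d3 - 5 = -1
  d7 = d2*4 - d3 + 9 = 16
  d8 = d5/5 = -1/5
  d9 = d1 - d7/4 = 8
  d10 = d8*2 - d6 = 3/5
Walk from origin (0, 0):
  seg 1: up by d2 = 2 → (0, 2)
  seg 2: left by d7 = 16 → (-16, 2)
  seg 3: down by d1 = 12 → (-16, -10)
  seg 4: up by d6 = -1 → (-16, -11)
  seg 5: right by d6 = -1 → (-17, -11)

d4 = -63/5
d5 = -1
d6 = -1
d7 = 16
d8 = -1/5
d9 = 8
d10 = 3/5
endpoint = (-17, -11)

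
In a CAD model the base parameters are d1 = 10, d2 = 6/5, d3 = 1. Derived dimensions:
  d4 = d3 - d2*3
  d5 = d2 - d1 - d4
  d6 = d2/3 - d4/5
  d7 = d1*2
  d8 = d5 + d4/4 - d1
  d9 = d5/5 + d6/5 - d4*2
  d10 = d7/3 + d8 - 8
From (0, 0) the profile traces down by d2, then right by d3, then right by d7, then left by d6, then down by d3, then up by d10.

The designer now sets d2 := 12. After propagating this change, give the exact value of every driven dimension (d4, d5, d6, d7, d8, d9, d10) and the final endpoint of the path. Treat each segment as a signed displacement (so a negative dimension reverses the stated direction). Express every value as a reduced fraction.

Apply edit: d2 := 12
  d4 = d3 - d2*3 = -35
  d5 = d2 - d1 - d4 = 37
  d6 = d2/3 - d4/5 = 11
  d7 = d1*2 = 20
  d8 = d5 + d4/4 - d1 = 73/4
  d9 = d5/5 + d6/5 - d4*2 = 398/5
  d10 = d7/3 + d8 - 8 = 203/12
Walk from origin (0, 0):
  seg 1: down by d2 = 12 → (0, -12)
  seg 2: right by d3 = 1 → (1, -12)
  seg 3: right by d7 = 20 → (21, -12)
  seg 4: left by d6 = 11 → (10, -12)
  seg 5: down by d3 = 1 → (10, -13)
  seg 6: up by d10 = 203/12 → (10, 47/12)

d4 = -35
d5 = 37
d6 = 11
d7 = 20
d8 = 73/4
d9 = 398/5
d10 = 203/12
endpoint = (10, 47/12)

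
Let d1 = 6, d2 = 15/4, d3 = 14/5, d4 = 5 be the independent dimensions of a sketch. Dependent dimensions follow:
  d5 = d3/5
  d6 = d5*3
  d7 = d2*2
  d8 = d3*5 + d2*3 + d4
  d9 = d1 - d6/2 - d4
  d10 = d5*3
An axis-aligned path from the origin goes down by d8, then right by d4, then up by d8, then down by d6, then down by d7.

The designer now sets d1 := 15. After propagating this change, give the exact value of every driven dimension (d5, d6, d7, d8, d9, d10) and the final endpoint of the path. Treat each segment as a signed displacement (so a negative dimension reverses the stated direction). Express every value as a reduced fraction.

d5 = 14/25
d6 = 42/25
d7 = 15/2
d8 = 121/4
d9 = 229/25
d10 = 42/25
endpoint = (5, -459/50)

Apply edit: d1 := 15
  d5 = d3/5 = 14/25
  d6 = d5*3 = 42/25
  d7 = d2*2 = 15/2
  d8 = d3*5 + d2*3 + d4 = 121/4
  d9 = d1 - d6/2 - d4 = 229/25
  d10 = d5*3 = 42/25
Walk from origin (0, 0):
  seg 1: down by d8 = 121/4 → (0, -121/4)
  seg 2: right by d4 = 5 → (5, -121/4)
  seg 3: up by d8 = 121/4 → (5, 0)
  seg 4: down by d6 = 42/25 → (5, -42/25)
  seg 5: down by d7 = 15/2 → (5, -459/50)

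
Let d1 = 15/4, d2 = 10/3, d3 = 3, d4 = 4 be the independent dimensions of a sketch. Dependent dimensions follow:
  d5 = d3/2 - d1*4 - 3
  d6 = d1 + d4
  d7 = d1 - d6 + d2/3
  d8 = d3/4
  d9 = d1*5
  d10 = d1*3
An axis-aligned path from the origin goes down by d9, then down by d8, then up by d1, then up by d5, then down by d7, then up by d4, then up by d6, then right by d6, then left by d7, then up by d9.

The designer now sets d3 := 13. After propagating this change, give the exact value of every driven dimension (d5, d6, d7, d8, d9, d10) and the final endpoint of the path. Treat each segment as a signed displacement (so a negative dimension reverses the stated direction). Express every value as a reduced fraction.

Apply edit: d3 := 13
  d5 = d3/2 - d1*4 - 3 = -23/2
  d6 = d1 + d4 = 31/4
  d7 = d1 - d6 + d2/3 = -26/9
  d8 = d3/4 = 13/4
  d9 = d1*5 = 75/4
  d10 = d1*3 = 45/4
Walk from origin (0, 0):
  seg 1: down by d9 = 75/4 → (0, -75/4)
  seg 2: down by d8 = 13/4 → (0, -22)
  seg 3: up by d1 = 15/4 → (0, -73/4)
  seg 4: up by d5 = -23/2 → (0, -119/4)
  seg 5: down by d7 = -26/9 → (0, -967/36)
  seg 6: up by d4 = 4 → (0, -823/36)
  seg 7: up by d6 = 31/4 → (0, -136/9)
  seg 8: right by d6 = 31/4 → (31/4, -136/9)
  seg 9: left by d7 = -26/9 → (383/36, -136/9)
  seg 10: up by d9 = 75/4 → (383/36, 131/36)

d5 = -23/2
d6 = 31/4
d7 = -26/9
d8 = 13/4
d9 = 75/4
d10 = 45/4
endpoint = (383/36, 131/36)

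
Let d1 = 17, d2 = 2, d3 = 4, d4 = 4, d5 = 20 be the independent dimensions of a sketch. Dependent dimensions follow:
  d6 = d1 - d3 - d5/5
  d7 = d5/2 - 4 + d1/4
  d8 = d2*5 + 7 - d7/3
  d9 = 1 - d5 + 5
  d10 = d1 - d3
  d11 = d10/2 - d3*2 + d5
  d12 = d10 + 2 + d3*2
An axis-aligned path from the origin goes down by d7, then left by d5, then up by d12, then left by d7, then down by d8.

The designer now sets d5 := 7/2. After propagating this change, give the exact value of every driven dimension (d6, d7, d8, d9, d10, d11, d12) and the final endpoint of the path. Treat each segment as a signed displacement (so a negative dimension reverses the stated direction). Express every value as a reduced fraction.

Apply edit: d5 := 7/2
  d6 = d1 - d3 - d5/5 = 123/10
  d7 = d5/2 - 4 + d1/4 = 2
  d8 = d2*5 + 7 - d7/3 = 49/3
  d9 = 1 - d5 + 5 = 5/2
  d10 = d1 - d3 = 13
  d11 = d10/2 - d3*2 + d5 = 2
  d12 = d10 + 2 + d3*2 = 23
Walk from origin (0, 0):
  seg 1: down by d7 = 2 → (0, -2)
  seg 2: left by d5 = 7/2 → (-7/2, -2)
  seg 3: up by d12 = 23 → (-7/2, 21)
  seg 4: left by d7 = 2 → (-11/2, 21)
  seg 5: down by d8 = 49/3 → (-11/2, 14/3)

d6 = 123/10
d7 = 2
d8 = 49/3
d9 = 5/2
d10 = 13
d11 = 2
d12 = 23
endpoint = (-11/2, 14/3)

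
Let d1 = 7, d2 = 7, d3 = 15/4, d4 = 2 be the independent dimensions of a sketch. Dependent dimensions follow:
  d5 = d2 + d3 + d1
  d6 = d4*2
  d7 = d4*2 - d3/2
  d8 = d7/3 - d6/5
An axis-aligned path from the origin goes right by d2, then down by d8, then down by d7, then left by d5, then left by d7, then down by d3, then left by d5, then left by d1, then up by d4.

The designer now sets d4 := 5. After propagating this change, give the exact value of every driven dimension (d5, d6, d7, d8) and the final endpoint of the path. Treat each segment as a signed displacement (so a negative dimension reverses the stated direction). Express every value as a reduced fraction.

Apply edit: d4 := 5
  d5 = d2 + d3 + d1 = 71/4
  d6 = d4*2 = 10
  d7 = d4*2 - d3/2 = 65/8
  d8 = d7/3 - d6/5 = 17/24
Walk from origin (0, 0):
  seg 1: right by d2 = 7 → (7, 0)
  seg 2: down by d8 = 17/24 → (7, -17/24)
  seg 3: down by d7 = 65/8 → (7, -53/6)
  seg 4: left by d5 = 71/4 → (-43/4, -53/6)
  seg 5: left by d7 = 65/8 → (-151/8, -53/6)
  seg 6: down by d3 = 15/4 → (-151/8, -151/12)
  seg 7: left by d5 = 71/4 → (-293/8, -151/12)
  seg 8: left by d1 = 7 → (-349/8, -151/12)
  seg 9: up by d4 = 5 → (-349/8, -91/12)

d5 = 71/4
d6 = 10
d7 = 65/8
d8 = 17/24
endpoint = (-349/8, -91/12)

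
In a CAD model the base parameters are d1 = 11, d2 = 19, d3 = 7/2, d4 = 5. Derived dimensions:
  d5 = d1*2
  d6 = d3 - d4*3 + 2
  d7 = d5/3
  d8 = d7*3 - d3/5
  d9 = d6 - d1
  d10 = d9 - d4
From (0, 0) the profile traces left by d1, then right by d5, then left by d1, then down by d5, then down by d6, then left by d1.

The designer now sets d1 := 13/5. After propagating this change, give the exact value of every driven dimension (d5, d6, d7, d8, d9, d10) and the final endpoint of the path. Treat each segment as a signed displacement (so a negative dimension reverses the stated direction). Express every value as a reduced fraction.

d5 = 26/5
d6 = -19/2
d7 = 26/15
d8 = 9/2
d9 = -121/10
d10 = -171/10
endpoint = (-13/5, 43/10)

Apply edit: d1 := 13/5
  d5 = d1*2 = 26/5
  d6 = d3 - d4*3 + 2 = -19/2
  d7 = d5/3 = 26/15
  d8 = d7*3 - d3/5 = 9/2
  d9 = d6 - d1 = -121/10
  d10 = d9 - d4 = -171/10
Walk from origin (0, 0):
  seg 1: left by d1 = 13/5 → (-13/5, 0)
  seg 2: right by d5 = 26/5 → (13/5, 0)
  seg 3: left by d1 = 13/5 → (0, 0)
  seg 4: down by d5 = 26/5 → (0, -26/5)
  seg 5: down by d6 = -19/2 → (0, 43/10)
  seg 6: left by d1 = 13/5 → (-13/5, 43/10)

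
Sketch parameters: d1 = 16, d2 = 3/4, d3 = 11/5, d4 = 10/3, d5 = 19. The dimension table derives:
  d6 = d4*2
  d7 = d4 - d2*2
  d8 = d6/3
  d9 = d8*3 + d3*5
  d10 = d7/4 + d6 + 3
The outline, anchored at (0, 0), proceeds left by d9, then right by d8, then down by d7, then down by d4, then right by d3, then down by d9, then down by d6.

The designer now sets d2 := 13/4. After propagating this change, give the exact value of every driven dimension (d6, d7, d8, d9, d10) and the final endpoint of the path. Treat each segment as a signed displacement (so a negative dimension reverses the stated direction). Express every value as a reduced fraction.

Apply edit: d2 := 13/4
  d6 = d4*2 = 20/3
  d7 = d4 - d2*2 = -19/6
  d8 = d6/3 = 20/9
  d9 = d8*3 + d3*5 = 53/3
  d10 = d7/4 + d6 + 3 = 71/8
Walk from origin (0, 0):
  seg 1: left by d9 = 53/3 → (-53/3, 0)
  seg 2: right by d8 = 20/9 → (-139/9, 0)
  seg 3: down by d7 = -19/6 → (-139/9, 19/6)
  seg 4: down by d4 = 10/3 → (-139/9, -1/6)
  seg 5: right by d3 = 11/5 → (-596/45, -1/6)
  seg 6: down by d9 = 53/3 → (-596/45, -107/6)
  seg 7: down by d6 = 20/3 → (-596/45, -49/2)

d6 = 20/3
d7 = -19/6
d8 = 20/9
d9 = 53/3
d10 = 71/8
endpoint = (-596/45, -49/2)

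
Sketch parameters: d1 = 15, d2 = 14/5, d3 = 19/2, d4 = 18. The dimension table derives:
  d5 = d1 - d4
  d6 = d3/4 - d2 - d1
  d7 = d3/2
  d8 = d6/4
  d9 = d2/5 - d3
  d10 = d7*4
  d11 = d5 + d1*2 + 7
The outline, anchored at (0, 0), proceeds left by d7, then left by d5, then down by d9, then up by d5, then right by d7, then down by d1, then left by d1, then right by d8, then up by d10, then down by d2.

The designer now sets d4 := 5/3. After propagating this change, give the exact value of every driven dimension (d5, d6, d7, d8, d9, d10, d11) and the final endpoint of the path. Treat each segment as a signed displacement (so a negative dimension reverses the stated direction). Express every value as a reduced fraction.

Apply edit: d4 := 5/3
  d5 = d1 - d4 = 40/3
  d6 = d3/4 - d2 - d1 = -617/40
  d7 = d3/2 = 19/4
  d8 = d6/4 = -617/160
  d9 = d2/5 - d3 = -447/50
  d10 = d7*4 = 19
  d11 = d5 + d1*2 + 7 = 151/3
Walk from origin (0, 0):
  seg 1: left by d7 = 19/4 → (-19/4, 0)
  seg 2: left by d5 = 40/3 → (-217/12, 0)
  seg 3: down by d9 = -447/50 → (-217/12, 447/50)
  seg 4: up by d5 = 40/3 → (-217/12, 3341/150)
  seg 5: right by d7 = 19/4 → (-40/3, 3341/150)
  seg 6: down by d1 = 15 → (-40/3, 1091/150)
  seg 7: left by d1 = 15 → (-85/3, 1091/150)
  seg 8: right by d8 = -617/160 → (-15451/480, 1091/150)
  seg 9: up by d10 = 19 → (-15451/480, 3941/150)
  seg 10: down by d2 = 14/5 → (-15451/480, 3521/150)

d5 = 40/3
d6 = -617/40
d7 = 19/4
d8 = -617/160
d9 = -447/50
d10 = 19
d11 = 151/3
endpoint = (-15451/480, 3521/150)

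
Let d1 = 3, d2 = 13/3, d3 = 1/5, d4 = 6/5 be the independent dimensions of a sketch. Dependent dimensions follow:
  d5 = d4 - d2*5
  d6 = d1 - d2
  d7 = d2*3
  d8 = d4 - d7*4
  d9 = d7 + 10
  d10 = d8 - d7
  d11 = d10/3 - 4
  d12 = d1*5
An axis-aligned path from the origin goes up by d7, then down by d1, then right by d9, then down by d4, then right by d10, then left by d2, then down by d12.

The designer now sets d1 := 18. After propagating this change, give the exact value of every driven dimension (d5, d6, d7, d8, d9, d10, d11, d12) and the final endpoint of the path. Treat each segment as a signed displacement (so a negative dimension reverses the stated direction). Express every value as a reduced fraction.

d5 = -307/15
d6 = 41/3
d7 = 13
d8 = -254/5
d9 = 23
d10 = -319/5
d11 = -379/15
d12 = 90
endpoint = (-677/15, -481/5)

Apply edit: d1 := 18
  d5 = d4 - d2*5 = -307/15
  d6 = d1 - d2 = 41/3
  d7 = d2*3 = 13
  d8 = d4 - d7*4 = -254/5
  d9 = d7 + 10 = 23
  d10 = d8 - d7 = -319/5
  d11 = d10/3 - 4 = -379/15
  d12 = d1*5 = 90
Walk from origin (0, 0):
  seg 1: up by d7 = 13 → (0, 13)
  seg 2: down by d1 = 18 → (0, -5)
  seg 3: right by d9 = 23 → (23, -5)
  seg 4: down by d4 = 6/5 → (23, -31/5)
  seg 5: right by d10 = -319/5 → (-204/5, -31/5)
  seg 6: left by d2 = 13/3 → (-677/15, -31/5)
  seg 7: down by d12 = 90 → (-677/15, -481/5)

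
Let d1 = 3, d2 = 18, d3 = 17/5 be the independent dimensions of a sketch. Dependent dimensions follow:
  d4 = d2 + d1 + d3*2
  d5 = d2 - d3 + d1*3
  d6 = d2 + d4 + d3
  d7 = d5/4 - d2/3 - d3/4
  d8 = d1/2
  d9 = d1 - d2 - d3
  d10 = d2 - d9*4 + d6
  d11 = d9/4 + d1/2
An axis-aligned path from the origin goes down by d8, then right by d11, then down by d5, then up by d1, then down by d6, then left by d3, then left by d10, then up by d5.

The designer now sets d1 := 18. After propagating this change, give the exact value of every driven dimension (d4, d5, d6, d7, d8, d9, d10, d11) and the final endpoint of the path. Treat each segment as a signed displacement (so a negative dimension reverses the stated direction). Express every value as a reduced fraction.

Apply edit: d1 := 18
  d4 = d2 + d1 + d3*2 = 214/5
  d5 = d2 - d3 + d1*3 = 343/5
  d6 = d2 + d4 + d3 = 321/5
  d7 = d5/4 - d2/3 - d3/4 = 103/10
  d8 = d1/2 = 9
  d9 = d1 - d2 - d3 = -17/5
  d10 = d2 - d9*4 + d6 = 479/5
  d11 = d9/4 + d1/2 = 163/20
Walk from origin (0, 0):
  seg 1: down by d8 = 9 → (0, -9)
  seg 2: right by d11 = 163/20 → (163/20, -9)
  seg 3: down by d5 = 343/5 → (163/20, -388/5)
  seg 4: up by d1 = 18 → (163/20, -298/5)
  seg 5: down by d6 = 321/5 → (163/20, -619/5)
  seg 6: left by d3 = 17/5 → (19/4, -619/5)
  seg 7: left by d10 = 479/5 → (-1821/20, -619/5)
  seg 8: up by d5 = 343/5 → (-1821/20, -276/5)

d4 = 214/5
d5 = 343/5
d6 = 321/5
d7 = 103/10
d8 = 9
d9 = -17/5
d10 = 479/5
d11 = 163/20
endpoint = (-1821/20, -276/5)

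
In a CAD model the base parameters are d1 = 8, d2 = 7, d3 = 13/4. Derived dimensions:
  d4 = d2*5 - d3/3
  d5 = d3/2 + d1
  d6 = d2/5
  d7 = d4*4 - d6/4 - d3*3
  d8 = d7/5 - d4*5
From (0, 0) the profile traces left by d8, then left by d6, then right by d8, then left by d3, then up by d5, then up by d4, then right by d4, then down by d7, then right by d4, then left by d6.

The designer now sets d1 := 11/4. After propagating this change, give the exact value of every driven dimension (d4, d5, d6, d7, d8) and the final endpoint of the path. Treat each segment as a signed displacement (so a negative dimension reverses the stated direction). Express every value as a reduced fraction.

Apply edit: d1 := 11/4
  d4 = d2*5 - d3/3 = 407/12
  d5 = d3/2 + d1 = 35/8
  d6 = d2/5 = 7/5
  d7 = d4*4 - d6/4 - d3*3 = 3767/30
  d8 = d7/5 - d4*5 = -14447/100
Walk from origin (0, 0):
  seg 1: left by d8 = -14447/100 → (14447/100, 0)
  seg 2: left by d6 = 7/5 → (14307/100, 0)
  seg 3: right by d8 = -14447/100 → (-7/5, 0)
  seg 4: left by d3 = 13/4 → (-93/20, 0)
  seg 5: up by d5 = 35/8 → (-93/20, 35/8)
  seg 6: up by d4 = 407/12 → (-93/20, 919/24)
  seg 7: right by d4 = 407/12 → (439/15, 919/24)
  seg 8: down by d7 = 3767/30 → (439/15, -3491/40)
  seg 9: right by d4 = 407/12 → (3791/60, -3491/40)
  seg 10: left by d6 = 7/5 → (3707/60, -3491/40)

d4 = 407/12
d5 = 35/8
d6 = 7/5
d7 = 3767/30
d8 = -14447/100
endpoint = (3707/60, -3491/40)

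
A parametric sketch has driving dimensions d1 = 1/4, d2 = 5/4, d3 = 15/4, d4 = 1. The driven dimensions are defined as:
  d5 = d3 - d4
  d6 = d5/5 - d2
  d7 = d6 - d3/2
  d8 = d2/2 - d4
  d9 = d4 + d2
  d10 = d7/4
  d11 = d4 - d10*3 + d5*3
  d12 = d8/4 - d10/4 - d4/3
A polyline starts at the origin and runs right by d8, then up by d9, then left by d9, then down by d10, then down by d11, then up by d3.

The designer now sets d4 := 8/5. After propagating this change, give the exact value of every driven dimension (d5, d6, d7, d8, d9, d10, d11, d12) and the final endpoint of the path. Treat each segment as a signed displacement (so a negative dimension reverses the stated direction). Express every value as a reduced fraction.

Apply edit: d4 := 8/5
  d5 = d3 - d4 = 43/20
  d6 = d5/5 - d2 = -41/50
  d7 = d6 - d3/2 = -539/200
  d8 = d2/2 - d4 = -39/40
  d9 = d4 + d2 = 57/20
  d10 = d7/4 = -539/800
  d11 = d4 - d10*3 + d5*3 = 8057/800
  d12 = d8/4 - d10/4 - d4/3 = -5843/9600
Walk from origin (0, 0):
  seg 1: right by d8 = -39/40 → (-39/40, 0)
  seg 2: up by d9 = 57/20 → (-39/40, 57/20)
  seg 3: left by d9 = 57/20 → (-153/40, 57/20)
  seg 4: down by d10 = -539/800 → (-153/40, 2819/800)
  seg 5: down by d11 = 8057/800 → (-153/40, -2619/400)
  seg 6: up by d3 = 15/4 → (-153/40, -1119/400)

d5 = 43/20
d6 = -41/50
d7 = -539/200
d8 = -39/40
d9 = 57/20
d10 = -539/800
d11 = 8057/800
d12 = -5843/9600
endpoint = (-153/40, -1119/400)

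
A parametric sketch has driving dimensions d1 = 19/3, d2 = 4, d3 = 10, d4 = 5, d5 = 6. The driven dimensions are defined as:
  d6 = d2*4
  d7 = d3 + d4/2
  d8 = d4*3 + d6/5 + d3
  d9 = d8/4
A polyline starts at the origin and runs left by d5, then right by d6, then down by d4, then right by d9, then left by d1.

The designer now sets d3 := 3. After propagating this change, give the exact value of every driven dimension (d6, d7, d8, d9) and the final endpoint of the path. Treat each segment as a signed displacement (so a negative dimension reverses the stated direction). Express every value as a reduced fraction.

d6 = 16
d7 = 11/2
d8 = 106/5
d9 = 53/10
endpoint = (269/30, -5)

Apply edit: d3 := 3
  d6 = d2*4 = 16
  d7 = d3 + d4/2 = 11/2
  d8 = d4*3 + d6/5 + d3 = 106/5
  d9 = d8/4 = 53/10
Walk from origin (0, 0):
  seg 1: left by d5 = 6 → (-6, 0)
  seg 2: right by d6 = 16 → (10, 0)
  seg 3: down by d4 = 5 → (10, -5)
  seg 4: right by d9 = 53/10 → (153/10, -5)
  seg 5: left by d1 = 19/3 → (269/30, -5)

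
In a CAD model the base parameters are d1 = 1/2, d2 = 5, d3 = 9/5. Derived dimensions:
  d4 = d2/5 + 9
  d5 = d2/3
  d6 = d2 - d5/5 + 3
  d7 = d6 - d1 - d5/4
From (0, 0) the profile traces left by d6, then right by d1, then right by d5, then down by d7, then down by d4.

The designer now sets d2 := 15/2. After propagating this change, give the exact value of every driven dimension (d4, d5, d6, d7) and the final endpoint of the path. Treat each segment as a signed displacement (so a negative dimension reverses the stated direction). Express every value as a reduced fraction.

Apply edit: d2 := 15/2
  d4 = d2/5 + 9 = 21/2
  d5 = d2/3 = 5/2
  d6 = d2 - d5/5 + 3 = 10
  d7 = d6 - d1 - d5/4 = 71/8
Walk from origin (0, 0):
  seg 1: left by d6 = 10 → (-10, 0)
  seg 2: right by d1 = 1/2 → (-19/2, 0)
  seg 3: right by d5 = 5/2 → (-7, 0)
  seg 4: down by d7 = 71/8 → (-7, -71/8)
  seg 5: down by d4 = 21/2 → (-7, -155/8)

d4 = 21/2
d5 = 5/2
d6 = 10
d7 = 71/8
endpoint = (-7, -155/8)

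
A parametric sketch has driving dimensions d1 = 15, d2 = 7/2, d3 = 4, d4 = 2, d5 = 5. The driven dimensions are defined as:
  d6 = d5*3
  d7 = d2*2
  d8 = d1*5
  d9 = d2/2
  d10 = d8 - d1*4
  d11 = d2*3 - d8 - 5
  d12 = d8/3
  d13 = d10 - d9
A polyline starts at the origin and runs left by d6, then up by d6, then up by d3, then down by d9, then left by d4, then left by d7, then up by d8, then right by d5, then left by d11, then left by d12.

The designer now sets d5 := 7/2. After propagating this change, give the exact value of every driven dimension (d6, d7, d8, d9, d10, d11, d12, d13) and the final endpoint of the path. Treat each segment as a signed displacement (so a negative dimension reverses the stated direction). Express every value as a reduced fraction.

d6 = 21/2
d7 = 7
d8 = 75
d9 = 7/4
d10 = 15
d11 = -139/2
d12 = 25
d13 = 53/4
endpoint = (57/2, 351/4)

Apply edit: d5 := 7/2
  d6 = d5*3 = 21/2
  d7 = d2*2 = 7
  d8 = d1*5 = 75
  d9 = d2/2 = 7/4
  d10 = d8 - d1*4 = 15
  d11 = d2*3 - d8 - 5 = -139/2
  d12 = d8/3 = 25
  d13 = d10 - d9 = 53/4
Walk from origin (0, 0):
  seg 1: left by d6 = 21/2 → (-21/2, 0)
  seg 2: up by d6 = 21/2 → (-21/2, 21/2)
  seg 3: up by d3 = 4 → (-21/2, 29/2)
  seg 4: down by d9 = 7/4 → (-21/2, 51/4)
  seg 5: left by d4 = 2 → (-25/2, 51/4)
  seg 6: left by d7 = 7 → (-39/2, 51/4)
  seg 7: up by d8 = 75 → (-39/2, 351/4)
  seg 8: right by d5 = 7/2 → (-16, 351/4)
  seg 9: left by d11 = -139/2 → (107/2, 351/4)
  seg 10: left by d12 = 25 → (57/2, 351/4)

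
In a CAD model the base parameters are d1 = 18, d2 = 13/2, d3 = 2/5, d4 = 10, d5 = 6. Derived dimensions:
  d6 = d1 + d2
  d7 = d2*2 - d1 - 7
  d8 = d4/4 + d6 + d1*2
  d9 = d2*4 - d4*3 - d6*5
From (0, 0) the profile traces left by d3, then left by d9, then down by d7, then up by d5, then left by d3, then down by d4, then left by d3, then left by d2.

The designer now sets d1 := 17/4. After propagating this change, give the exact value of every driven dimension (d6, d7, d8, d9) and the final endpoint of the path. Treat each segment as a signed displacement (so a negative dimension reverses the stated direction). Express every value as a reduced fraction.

Apply edit: d1 := 17/4
  d6 = d1 + d2 = 43/4
  d7 = d2*2 - d1 - 7 = 7/4
  d8 = d4/4 + d6 + d1*2 = 87/4
  d9 = d2*4 - d4*3 - d6*5 = -231/4
Walk from origin (0, 0):
  seg 1: left by d3 = 2/5 → (-2/5, 0)
  seg 2: left by d9 = -231/4 → (1147/20, 0)
  seg 3: down by d7 = 7/4 → (1147/20, -7/4)
  seg 4: up by d5 = 6 → (1147/20, 17/4)
  seg 5: left by d3 = 2/5 → (1139/20, 17/4)
  seg 6: down by d4 = 10 → (1139/20, -23/4)
  seg 7: left by d3 = 2/5 → (1131/20, -23/4)
  seg 8: left by d2 = 13/2 → (1001/20, -23/4)

d6 = 43/4
d7 = 7/4
d8 = 87/4
d9 = -231/4
endpoint = (1001/20, -23/4)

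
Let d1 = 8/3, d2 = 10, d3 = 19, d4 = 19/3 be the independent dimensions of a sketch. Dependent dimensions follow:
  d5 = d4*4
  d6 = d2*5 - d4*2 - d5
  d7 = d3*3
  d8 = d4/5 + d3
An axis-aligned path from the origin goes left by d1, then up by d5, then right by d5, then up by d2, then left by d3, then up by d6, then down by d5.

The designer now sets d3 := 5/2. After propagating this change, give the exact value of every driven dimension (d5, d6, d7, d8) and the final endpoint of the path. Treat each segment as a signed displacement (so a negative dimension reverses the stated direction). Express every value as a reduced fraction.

Apply edit: d3 := 5/2
  d5 = d4*4 = 76/3
  d6 = d2*5 - d4*2 - d5 = 12
  d7 = d3*3 = 15/2
  d8 = d4/5 + d3 = 113/30
Walk from origin (0, 0):
  seg 1: left by d1 = 8/3 → (-8/3, 0)
  seg 2: up by d5 = 76/3 → (-8/3, 76/3)
  seg 3: right by d5 = 76/3 → (68/3, 76/3)
  seg 4: up by d2 = 10 → (68/3, 106/3)
  seg 5: left by d3 = 5/2 → (121/6, 106/3)
  seg 6: up by d6 = 12 → (121/6, 142/3)
  seg 7: down by d5 = 76/3 → (121/6, 22)

d5 = 76/3
d6 = 12
d7 = 15/2
d8 = 113/30
endpoint = (121/6, 22)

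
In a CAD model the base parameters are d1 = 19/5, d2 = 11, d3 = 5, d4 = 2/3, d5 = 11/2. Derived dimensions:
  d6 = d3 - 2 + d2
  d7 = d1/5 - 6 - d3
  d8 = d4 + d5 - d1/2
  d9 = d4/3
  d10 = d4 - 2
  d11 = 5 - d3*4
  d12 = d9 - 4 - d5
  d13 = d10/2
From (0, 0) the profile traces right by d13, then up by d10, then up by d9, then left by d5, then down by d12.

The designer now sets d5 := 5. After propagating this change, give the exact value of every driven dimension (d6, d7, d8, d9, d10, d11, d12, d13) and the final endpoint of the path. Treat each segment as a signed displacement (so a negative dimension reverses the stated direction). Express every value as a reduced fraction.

Apply edit: d5 := 5
  d6 = d3 - 2 + d2 = 14
  d7 = d1/5 - 6 - d3 = -256/25
  d8 = d4 + d5 - d1/2 = 113/30
  d9 = d4/3 = 2/9
  d10 = d4 - 2 = -4/3
  d11 = 5 - d3*4 = -15
  d12 = d9 - 4 - d5 = -79/9
  d13 = d10/2 = -2/3
Walk from origin (0, 0):
  seg 1: right by d13 = -2/3 → (-2/3, 0)
  seg 2: up by d10 = -4/3 → (-2/3, -4/3)
  seg 3: up by d9 = 2/9 → (-2/3, -10/9)
  seg 4: left by d5 = 5 → (-17/3, -10/9)
  seg 5: down by d12 = -79/9 → (-17/3, 23/3)

d6 = 14
d7 = -256/25
d8 = 113/30
d9 = 2/9
d10 = -4/3
d11 = -15
d12 = -79/9
d13 = -2/3
endpoint = (-17/3, 23/3)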